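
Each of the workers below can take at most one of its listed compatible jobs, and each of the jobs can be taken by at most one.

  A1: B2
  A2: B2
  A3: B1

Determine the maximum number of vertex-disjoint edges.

2

Unit-capacity flow: source→left, listed edges, right→sink; max matching = max flow.
Augmenting path A1→B2 (+1); matched 1.
Augmenting path A3→B1 (+1); matched 2.
No augmenting path remains; maximum matching = 2.
König certificate: {A3, B2} is a vertex cover of size 2 (every listed pair touches it), so no matching can be larger.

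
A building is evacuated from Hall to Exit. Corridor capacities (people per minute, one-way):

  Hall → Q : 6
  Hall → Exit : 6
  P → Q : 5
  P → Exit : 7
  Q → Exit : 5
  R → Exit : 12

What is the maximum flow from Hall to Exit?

11

Augment Hall→Exit: bottleneck 6, flow now 6.
Augment Hall→Q→Exit: bottleneck 5, flow now 11.
No augmenting path remains; maximum flow = 11.
In the residual graph, reachable from Hall: {Hall, Q}.
Min-cut edges: Hall→Exit (6), Q→Exit (5); capacity 6 + 5 = 11.
This cut is saturated, so no flow can exceed 11.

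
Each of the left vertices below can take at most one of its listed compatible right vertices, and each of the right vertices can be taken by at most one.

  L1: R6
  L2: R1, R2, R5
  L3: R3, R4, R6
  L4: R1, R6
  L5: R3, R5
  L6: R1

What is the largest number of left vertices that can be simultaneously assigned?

5

Unit-capacity flow: source→left, listed edges, right→sink; max matching = max flow.
Augmenting path L1→R6 (+1); matched 1.
Augmenting path L2→R1 (+1); matched 2.
Augmenting path L3→R3 (+1); matched 3.
Augmenting path L5→R5 (+1); matched 4.
Augmenting path L4→R1→L2→R2 (+1); matched 5.
No augmenting path remains; maximum matching = 5.
König certificate: {L2, L3, L5, R1, R6} is a vertex cover of size 5 (every listed pair touches it), so no matching can be larger.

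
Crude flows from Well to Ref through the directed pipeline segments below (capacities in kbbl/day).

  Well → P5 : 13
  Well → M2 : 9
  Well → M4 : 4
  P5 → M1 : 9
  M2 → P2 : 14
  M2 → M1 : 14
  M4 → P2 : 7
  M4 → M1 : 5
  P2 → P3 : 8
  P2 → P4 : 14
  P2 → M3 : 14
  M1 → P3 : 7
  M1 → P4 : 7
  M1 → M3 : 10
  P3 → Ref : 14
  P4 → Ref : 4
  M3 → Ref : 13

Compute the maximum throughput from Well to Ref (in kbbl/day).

Augment Well→P5→M1→P3→Ref: bottleneck 7, flow now 7.
Augment Well→P5→M1→P4→Ref: bottleneck 2, flow now 9.
Augment Well→M2→P2→P3→Ref: bottleneck 7, flow now 16.
Augment Well→M2→P2→P4→Ref: bottleneck 2, flow now 18.
Augment Well→M4→P2→M3→Ref: bottleneck 4, flow now 22.
No augmenting path remains; maximum flow = 22.
In the residual graph, reachable from Well: {Well, P5}.
Min-cut edges: Well→M2 (9), Well→M4 (4), P5→M1 (9); capacity 9 + 4 + 9 = 22.
This cut is saturated, so no flow can exceed 22.

22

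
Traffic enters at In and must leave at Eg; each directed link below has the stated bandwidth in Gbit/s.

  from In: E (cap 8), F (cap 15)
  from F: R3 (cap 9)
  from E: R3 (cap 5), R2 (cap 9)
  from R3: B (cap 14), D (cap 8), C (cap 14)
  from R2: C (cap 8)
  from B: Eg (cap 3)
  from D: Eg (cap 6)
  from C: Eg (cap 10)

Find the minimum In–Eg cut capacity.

17

Augment In→F→R3→B→Eg: bottleneck 3, flow now 3.
Augment In→F→R3→D→Eg: bottleneck 6, flow now 9.
Augment In→E→R3→C→Eg: bottleneck 5, flow now 14.
Augment In→E→R2→C→Eg: bottleneck 3, flow now 17.
No augmenting path remains; maximum flow = 17.
By max-flow min-cut, the minimum cut capacity equals the max flow.
In the residual graph, reachable from In: {In, F}.
Min-cut edges: In→E (8), F→R3 (9); capacity 8 + 9 = 17.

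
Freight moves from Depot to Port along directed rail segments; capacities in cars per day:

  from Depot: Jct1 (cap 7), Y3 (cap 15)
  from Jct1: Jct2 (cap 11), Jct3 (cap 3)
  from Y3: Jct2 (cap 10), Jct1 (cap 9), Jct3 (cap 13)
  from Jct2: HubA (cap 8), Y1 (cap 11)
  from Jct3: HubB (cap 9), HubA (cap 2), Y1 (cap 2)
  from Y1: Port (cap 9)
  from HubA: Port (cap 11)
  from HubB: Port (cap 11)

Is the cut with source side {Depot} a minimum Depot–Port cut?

Given cut capacity: 7 + 15 = 22.
Augment Depot→Jct1→Jct2→Y1→Port: bottleneck 7, flow now 7.
Augment Depot→Y3→Jct2→Y1→Port: bottleneck 2, flow now 9.
Augment Depot→Y3→Jct2→HubA→Port: bottleneck 8, flow now 17.
Augment Depot→Y3→Jct3→HubA→Port: bottleneck 2, flow now 19.
Augment Depot→Y3→Jct3→HubB→Port: bottleneck 3, flow now 22.
No augmenting path remains; maximum flow = 22.
Cut capacity 22 equals the max flow, so it is a minimum cut.

Yes — it is a minimum cut (capacity 22).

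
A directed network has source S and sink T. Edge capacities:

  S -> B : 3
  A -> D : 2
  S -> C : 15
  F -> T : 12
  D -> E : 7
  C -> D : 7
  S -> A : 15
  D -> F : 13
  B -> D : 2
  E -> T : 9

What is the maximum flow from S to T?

Augment S→A→D→E→T: bottleneck 2, flow now 2.
Augment S→B→D→E→T: bottleneck 2, flow now 4.
Augment S→C→D→E→T: bottleneck 3, flow now 7.
Augment S→C→D→F→T: bottleneck 4, flow now 11.
No augmenting path remains; maximum flow = 11.
In the residual graph, reachable from S: {S, A, B, C}.
Min-cut edges: A→D (2), B→D (2), C→D (7); capacity 2 + 2 + 7 = 11.
This cut is saturated, so no flow can exceed 11.

11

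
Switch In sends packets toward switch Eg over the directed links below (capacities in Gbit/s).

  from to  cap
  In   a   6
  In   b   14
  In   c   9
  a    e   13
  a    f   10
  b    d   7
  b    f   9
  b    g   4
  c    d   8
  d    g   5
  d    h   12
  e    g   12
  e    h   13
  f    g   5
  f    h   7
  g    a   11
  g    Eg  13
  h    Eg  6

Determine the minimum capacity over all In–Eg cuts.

Augment In→b→g→Eg: bottleneck 4, flow now 4.
Augment In→a→e→g→Eg: bottleneck 6, flow now 10.
Augment In→b→d→g→Eg: bottleneck 3, flow now 13.
Augment In→b→d→h→Eg: bottleneck 4, flow now 17.
Augment In→b→f→h→Eg: bottleneck 2, flow now 19.
No augmenting path remains; maximum flow = 19.
By max-flow min-cut, the minimum cut capacity equals the max flow.
In the residual graph, reachable from In: {In, a, b, c, d, e, f, g, h}.
Min-cut edges: g→Eg (13), h→Eg (6); capacity 13 + 6 = 19.

19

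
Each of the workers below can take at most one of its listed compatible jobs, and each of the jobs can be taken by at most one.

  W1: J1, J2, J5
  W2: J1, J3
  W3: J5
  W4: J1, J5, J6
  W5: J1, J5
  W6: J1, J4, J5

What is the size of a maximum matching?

6

Unit-capacity flow: source→left, listed edges, right→sink; max matching = max flow.
Augmenting path W1→J1 (+1); matched 1.
Augmenting path W2→J3 (+1); matched 2.
Augmenting path W3→J5 (+1); matched 3.
Augmenting path W4→J6 (+1); matched 4.
Augmenting path W6→J4 (+1); matched 5.
Augmenting path W5→J1→W1→J2 (+1); matched 6.
No augmenting path remains; maximum matching = 6.
König certificate: {W1, W2, W3, W4, W5, W6} is a vertex cover of size 6 (every listed pair touches it), so no matching can be larger.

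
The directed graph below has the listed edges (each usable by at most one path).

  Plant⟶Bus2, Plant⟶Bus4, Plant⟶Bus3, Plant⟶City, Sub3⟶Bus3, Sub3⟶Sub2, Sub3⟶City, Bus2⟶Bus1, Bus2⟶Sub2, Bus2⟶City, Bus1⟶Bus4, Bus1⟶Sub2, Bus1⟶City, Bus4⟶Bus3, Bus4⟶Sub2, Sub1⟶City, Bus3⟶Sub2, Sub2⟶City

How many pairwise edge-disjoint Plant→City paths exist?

3

Assign every edge capacity 1; by Menger, the answer equals the max flow.
Path Plant→City (+1); total 1.
Path Plant→Bus2→City (+1); total 2.
Path Plant→Bus4→Sub2→City (+1); total 3.
No residual Plant→City path; max flow = 3.
Certifying cut of size 3: {Plant→Bus2, Plant→City, Sub2→City}.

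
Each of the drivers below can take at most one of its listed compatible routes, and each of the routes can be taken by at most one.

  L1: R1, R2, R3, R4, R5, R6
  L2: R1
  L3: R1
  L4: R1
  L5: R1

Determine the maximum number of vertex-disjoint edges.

2

Unit-capacity flow: source→left, listed edges, right→sink; max matching = max flow.
Augmenting path L1→R1 (+1); matched 1.
Augmenting path L2→R1→L1→R2 (+1); matched 2.
No augmenting path remains; maximum matching = 2.
König certificate: {L1, R1} is a vertex cover of size 2 (every listed pair touches it), so no matching can be larger.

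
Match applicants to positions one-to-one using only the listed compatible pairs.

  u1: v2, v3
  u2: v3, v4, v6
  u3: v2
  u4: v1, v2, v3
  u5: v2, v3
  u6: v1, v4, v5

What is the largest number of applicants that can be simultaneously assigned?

Unit-capacity flow: source→left, listed edges, right→sink; max matching = max flow.
Augmenting path u1→v2 (+1); matched 1.
Augmenting path u2→v3 (+1); matched 2.
Augmenting path u4→v1 (+1); matched 3.
Augmenting path u6→v4 (+1); matched 4.
Augmenting path u5→v3→u2→v6 (+1); matched 5.
No augmenting path remains; maximum matching = 5.
König certificate: {u2, u4, u6, v2, v3} is a vertex cover of size 5 (every listed pair touches it), so no matching can be larger.

5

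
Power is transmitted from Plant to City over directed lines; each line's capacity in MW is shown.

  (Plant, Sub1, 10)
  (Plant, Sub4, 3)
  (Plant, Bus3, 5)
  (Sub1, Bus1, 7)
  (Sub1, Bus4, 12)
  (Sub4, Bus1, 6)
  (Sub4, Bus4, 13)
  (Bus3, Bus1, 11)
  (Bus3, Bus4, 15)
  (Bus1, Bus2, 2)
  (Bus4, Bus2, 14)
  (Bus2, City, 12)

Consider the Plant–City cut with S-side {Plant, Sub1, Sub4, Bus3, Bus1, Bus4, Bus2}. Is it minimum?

Yes — it is a minimum cut (capacity 12).

Given cut capacity: 12 = 12.
Augment Plant→Sub1→Bus1→Bus2→City: bottleneck 2, flow now 2.
Augment Plant→Sub1→Bus4→Bus2→City: bottleneck 8, flow now 10.
Augment Plant→Sub4→Bus4→Bus2→City: bottleneck 2, flow now 12.
No augmenting path remains; maximum flow = 12.
Cut capacity 12 equals the max flow, so it is a minimum cut.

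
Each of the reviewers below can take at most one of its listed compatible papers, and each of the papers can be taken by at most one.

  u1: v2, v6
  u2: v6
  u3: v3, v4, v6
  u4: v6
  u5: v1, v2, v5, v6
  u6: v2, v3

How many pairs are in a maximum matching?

5

Unit-capacity flow: source→left, listed edges, right→sink; max matching = max flow.
Augmenting path u1→v2 (+1); matched 1.
Augmenting path u2→v6 (+1); matched 2.
Augmenting path u3→v3 (+1); matched 3.
Augmenting path u5→v1 (+1); matched 4.
Augmenting path u6→v3→u3→v4 (+1); matched 5.
No augmenting path remains; maximum matching = 5.
König certificate: {u1, u3, u5, u6, v6} is a vertex cover of size 5 (every listed pair touches it), so no matching can be larger.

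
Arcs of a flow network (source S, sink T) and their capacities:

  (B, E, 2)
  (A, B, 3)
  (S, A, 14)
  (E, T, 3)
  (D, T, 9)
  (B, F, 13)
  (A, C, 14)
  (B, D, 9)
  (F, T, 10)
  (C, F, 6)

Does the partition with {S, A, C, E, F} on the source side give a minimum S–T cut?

Given cut capacity: 3 + 3 + 10 = 16.
Augment S→A→B→D→T: bottleneck 3, flow now 3.
Augment S→A→C→F→T: bottleneck 6, flow now 9.
No augmenting path remains; maximum flow = 9.
In the residual graph, reachable from S: {S, A, C}.
Min-cut edges: A→B (3), C→F (6); capacity 3 + 6 = 9.
Cut capacity 16 exceeds the max flow 9, so it is not minimum.

No — its capacity is 16, but the minimum cut has capacity 9.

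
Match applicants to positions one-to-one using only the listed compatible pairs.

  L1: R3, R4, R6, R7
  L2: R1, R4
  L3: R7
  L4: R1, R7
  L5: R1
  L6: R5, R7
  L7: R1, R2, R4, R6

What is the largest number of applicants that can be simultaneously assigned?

6

Unit-capacity flow: source→left, listed edges, right→sink; max matching = max flow.
Augmenting path L1→R3 (+1); matched 1.
Augmenting path L2→R1 (+1); matched 2.
Augmenting path L3→R7 (+1); matched 3.
Augmenting path L6→R5 (+1); matched 4.
Augmenting path L7→R2 (+1); matched 5.
Augmenting path L4→R1→L2→R4 (+1); matched 6.
No augmenting path remains; maximum matching = 6.
König certificate: {L1, L2, L6, L7, R1, R7} is a vertex cover of size 6 (every listed pair touches it), so no matching can be larger.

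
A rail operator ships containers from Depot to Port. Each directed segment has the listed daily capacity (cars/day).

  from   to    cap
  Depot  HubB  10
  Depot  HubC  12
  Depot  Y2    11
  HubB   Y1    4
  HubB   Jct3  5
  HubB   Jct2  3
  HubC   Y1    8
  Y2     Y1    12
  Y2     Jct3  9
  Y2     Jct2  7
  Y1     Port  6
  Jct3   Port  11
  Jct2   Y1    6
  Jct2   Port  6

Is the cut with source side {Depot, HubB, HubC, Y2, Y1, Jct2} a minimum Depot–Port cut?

Given cut capacity: 5 + 9 + 6 + 6 = 26.
Augment Depot→HubB→Y1→Port: bottleneck 4, flow now 4.
Augment Depot→HubB→Jct3→Port: bottleneck 5, flow now 9.
Augment Depot→HubB→Jct2→Port: bottleneck 1, flow now 10.
Augment Depot→HubC→Y1→Port: bottleneck 2, flow now 12.
Augment Depot→Y2→Jct3→Port: bottleneck 6, flow now 18.
Augment Depot→Y2→Jct2→Port: bottleneck 5, flow now 23.
No augmenting path remains; maximum flow = 23.
In the residual graph, reachable from Depot: {Depot, HubB, HubC, Y2, Y1, Jct3, Jct2}.
Min-cut edges: Y1→Port (6), Jct3→Port (11), Jct2→Port (6); capacity 6 + 11 + 6 = 23.
Cut capacity 26 exceeds the max flow 23, so it is not minimum.

No — its capacity is 26, but the minimum cut has capacity 23.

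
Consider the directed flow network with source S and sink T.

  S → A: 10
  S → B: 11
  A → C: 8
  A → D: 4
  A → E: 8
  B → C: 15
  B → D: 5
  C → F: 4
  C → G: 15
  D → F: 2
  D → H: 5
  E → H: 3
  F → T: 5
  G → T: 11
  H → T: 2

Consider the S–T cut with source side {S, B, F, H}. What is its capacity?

37

Edges leaving {S, B, F, H}: S→A (10), B→C (15), B→D (5), F→T (5), H→T (2).
Cut capacity = 10 + 15 + 5 + 5 + 2 = 37.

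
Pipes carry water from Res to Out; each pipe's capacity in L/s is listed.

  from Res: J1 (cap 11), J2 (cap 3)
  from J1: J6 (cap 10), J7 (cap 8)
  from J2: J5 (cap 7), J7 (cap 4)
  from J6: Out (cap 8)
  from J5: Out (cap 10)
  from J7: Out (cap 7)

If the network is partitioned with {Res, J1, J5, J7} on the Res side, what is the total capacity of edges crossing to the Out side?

Edges leaving {Res, J1, J5, J7}: Res→J2 (3), J1→J6 (10), J5→Out (10), J7→Out (7).
Cut capacity = 3 + 10 + 10 + 7 = 30.

30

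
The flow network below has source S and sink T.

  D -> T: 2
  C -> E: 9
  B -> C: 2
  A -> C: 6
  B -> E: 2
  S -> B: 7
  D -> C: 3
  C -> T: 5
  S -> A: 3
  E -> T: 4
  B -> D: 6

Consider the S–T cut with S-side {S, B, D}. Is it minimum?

No — its capacity is 12, but the minimum cut has capacity 10.

Given cut capacity: 3 + 2 + 2 + 3 + 2 = 12.
Augment S→A→C→T: bottleneck 3, flow now 3.
Augment S→B→C→T: bottleneck 2, flow now 5.
Augment S→B→D→T: bottleneck 2, flow now 7.
Augment S→B→E→T: bottleneck 2, flow now 9.
Augment S→B→D→C→E→T: bottleneck 1, flow now 10.
No augmenting path remains; maximum flow = 10.
In the residual graph, reachable from S: {S}.
Min-cut edges: S→A (3), S→B (7); capacity 3 + 7 = 10.
Cut capacity 12 exceeds the max flow 10, so it is not minimum.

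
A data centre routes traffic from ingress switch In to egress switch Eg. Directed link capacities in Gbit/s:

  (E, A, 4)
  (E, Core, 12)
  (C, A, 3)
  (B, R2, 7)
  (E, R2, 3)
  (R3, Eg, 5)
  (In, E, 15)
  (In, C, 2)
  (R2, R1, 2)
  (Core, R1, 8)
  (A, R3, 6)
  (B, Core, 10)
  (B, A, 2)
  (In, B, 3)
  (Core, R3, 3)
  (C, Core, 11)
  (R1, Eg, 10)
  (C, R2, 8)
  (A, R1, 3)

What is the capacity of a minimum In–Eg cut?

Augment In→C→R2→R1→Eg: bottleneck 2, flow now 2.
Augment In→E→Core→R3→Eg: bottleneck 3, flow now 5.
Augment In→E→Core→R1→Eg: bottleneck 8, flow now 13.
Augment In→E→A→R3→Eg: bottleneck 2, flow now 15.
No augmenting path remains; maximum flow = 15.
By max-flow min-cut, the minimum cut capacity equals the max flow.
In the residual graph, reachable from In: {In, C, E, B, R2, Core, A, R3, R1}.
Min-cut edges: R3→Eg (5), R1→Eg (10); capacity 5 + 10 = 15.

15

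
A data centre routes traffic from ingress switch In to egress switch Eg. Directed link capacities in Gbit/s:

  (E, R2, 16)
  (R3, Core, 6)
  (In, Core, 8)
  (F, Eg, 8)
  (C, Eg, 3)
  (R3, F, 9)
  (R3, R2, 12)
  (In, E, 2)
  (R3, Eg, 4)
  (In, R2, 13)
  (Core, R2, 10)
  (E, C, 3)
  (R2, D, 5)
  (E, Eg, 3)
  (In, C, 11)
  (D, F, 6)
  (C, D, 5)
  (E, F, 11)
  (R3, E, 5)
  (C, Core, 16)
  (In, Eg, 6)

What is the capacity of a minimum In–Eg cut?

17

Augment In→Eg: bottleneck 6, flow now 6.
Augment In→E→Eg: bottleneck 2, flow now 8.
Augment In→C→Eg: bottleneck 3, flow now 11.
Augment In→C→D→F→Eg: bottleneck 5, flow now 16.
Augment In→R2→D→F→Eg: bottleneck 1, flow now 17.
No augmenting path remains; maximum flow = 17.
By max-flow min-cut, the minimum cut capacity equals the max flow.
In the residual graph, reachable from In: {In, C, Core, R2, D}.
Min-cut edges: In→E (2), In→Eg (6), C→Eg (3), D→F (6); capacity 2 + 6 + 3 + 6 = 17.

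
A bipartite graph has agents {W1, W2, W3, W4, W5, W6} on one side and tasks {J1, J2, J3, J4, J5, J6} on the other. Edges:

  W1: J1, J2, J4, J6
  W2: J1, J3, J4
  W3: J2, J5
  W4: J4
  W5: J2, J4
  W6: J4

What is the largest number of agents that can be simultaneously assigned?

5

Unit-capacity flow: source→left, listed edges, right→sink; max matching = max flow.
Augmenting path W1→J1 (+1); matched 1.
Augmenting path W2→J3 (+1); matched 2.
Augmenting path W3→J2 (+1); matched 3.
Augmenting path W4→J4 (+1); matched 4.
Augmenting path W5→J2→W3→J5 (+1); matched 5.
No augmenting path remains; maximum matching = 5.
König certificate: {W1, W2, W3, W5, J4} is a vertex cover of size 5 (every listed pair touches it), so no matching can be larger.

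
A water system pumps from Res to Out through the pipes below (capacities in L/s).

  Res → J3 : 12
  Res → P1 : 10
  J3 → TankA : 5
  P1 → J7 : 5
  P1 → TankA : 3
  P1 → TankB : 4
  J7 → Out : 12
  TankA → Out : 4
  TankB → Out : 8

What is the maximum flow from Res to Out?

13

Augment Res→J3→TankA→Out: bottleneck 4, flow now 4.
Augment Res→P1→J7→Out: bottleneck 5, flow now 9.
Augment Res→P1→TankB→Out: bottleneck 4, flow now 13.
No augmenting path remains; maximum flow = 13.
In the residual graph, reachable from Res: {Res, J3, P1, TankA}.
Min-cut edges: P1→J7 (5), P1→TankB (4), TankA→Out (4); capacity 5 + 4 + 4 = 13.
This cut is saturated, so no flow can exceed 13.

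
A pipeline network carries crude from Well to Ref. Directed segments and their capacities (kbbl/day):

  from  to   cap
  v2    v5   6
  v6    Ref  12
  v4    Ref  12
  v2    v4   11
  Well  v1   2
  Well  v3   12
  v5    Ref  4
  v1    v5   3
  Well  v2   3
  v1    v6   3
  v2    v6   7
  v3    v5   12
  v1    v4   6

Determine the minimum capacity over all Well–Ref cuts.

9

Augment Well→v1→v4→Ref: bottleneck 2, flow now 2.
Augment Well→v2→v4→Ref: bottleneck 3, flow now 5.
Augment Well→v3→v5→Ref: bottleneck 4, flow now 9.
No augmenting path remains; maximum flow = 9.
By max-flow min-cut, the minimum cut capacity equals the max flow.
In the residual graph, reachable from Well: {Well, v3, v5}.
Min-cut edges: Well→v1 (2), Well→v2 (3), v5→Ref (4); capacity 2 + 3 + 4 = 9.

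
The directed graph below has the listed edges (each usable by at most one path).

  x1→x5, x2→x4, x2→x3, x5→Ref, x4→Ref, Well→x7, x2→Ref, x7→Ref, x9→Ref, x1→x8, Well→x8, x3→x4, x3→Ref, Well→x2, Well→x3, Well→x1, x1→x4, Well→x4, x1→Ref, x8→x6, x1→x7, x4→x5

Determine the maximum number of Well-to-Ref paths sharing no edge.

5

Assign every edge capacity 1; by Menger, the answer equals the max flow.
Path Well→x1→Ref (+1); total 1.
Path Well→x2→Ref (+1); total 2.
Path Well→x3→Ref (+1); total 3.
Path Well→x4→Ref (+1); total 4.
Path Well→x7→Ref (+1); total 5.
No residual Well→Ref path; max flow = 5.
Certifying cut of size 5: {Well→x1, Well→x2, Well→x3, Well→x4, Well→x7}.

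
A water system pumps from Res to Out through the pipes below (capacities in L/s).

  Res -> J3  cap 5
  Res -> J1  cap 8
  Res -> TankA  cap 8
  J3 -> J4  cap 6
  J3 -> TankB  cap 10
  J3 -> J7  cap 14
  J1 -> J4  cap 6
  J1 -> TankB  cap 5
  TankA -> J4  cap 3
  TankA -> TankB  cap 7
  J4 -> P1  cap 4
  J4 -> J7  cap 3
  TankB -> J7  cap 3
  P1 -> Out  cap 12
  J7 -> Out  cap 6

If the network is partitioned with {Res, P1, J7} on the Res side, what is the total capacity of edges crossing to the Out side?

Edges leaving {Res, P1, J7}: Res→J3 (5), Res→J1 (8), Res→TankA (8), P1→Out (12), J7→Out (6).
Cut capacity = 5 + 8 + 8 + 12 + 6 = 39.

39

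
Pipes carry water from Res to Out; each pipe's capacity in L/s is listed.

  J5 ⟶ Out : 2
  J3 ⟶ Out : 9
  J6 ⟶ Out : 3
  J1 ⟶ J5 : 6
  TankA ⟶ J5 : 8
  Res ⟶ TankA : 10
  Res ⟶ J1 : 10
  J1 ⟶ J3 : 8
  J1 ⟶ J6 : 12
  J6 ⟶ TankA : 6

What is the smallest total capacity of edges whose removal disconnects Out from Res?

12

Augment Res→J1→J3→Out: bottleneck 8, flow now 8.
Augment Res→J1→J5→Out: bottleneck 2, flow now 10.
Augment Res→TankA→J5→J1→J6→Out: bottleneck 2, flow now 12. (uses reverse residual edge)
No augmenting path remains; maximum flow = 12.
By max-flow min-cut, the minimum cut capacity equals the max flow.
In the residual graph, reachable from Res: {Res, TankA, J5}.
Min-cut edges: Res→J1 (10), J5→Out (2); capacity 10 + 2 = 12.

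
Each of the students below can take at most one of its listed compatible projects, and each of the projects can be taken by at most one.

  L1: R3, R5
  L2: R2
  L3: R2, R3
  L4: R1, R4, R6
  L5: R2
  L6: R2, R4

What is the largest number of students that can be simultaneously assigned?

5

Unit-capacity flow: source→left, listed edges, right→sink; max matching = max flow.
Augmenting path L1→R3 (+1); matched 1.
Augmenting path L2→R2 (+1); matched 2.
Augmenting path L4→R1 (+1); matched 3.
Augmenting path L6→R4 (+1); matched 4.
Augmenting path L3→R3→L1→R5 (+1); matched 5.
No augmenting path remains; maximum matching = 5.
König certificate: {L1, L3, L4, L6, R2} is a vertex cover of size 5 (every listed pair touches it), so no matching can be larger.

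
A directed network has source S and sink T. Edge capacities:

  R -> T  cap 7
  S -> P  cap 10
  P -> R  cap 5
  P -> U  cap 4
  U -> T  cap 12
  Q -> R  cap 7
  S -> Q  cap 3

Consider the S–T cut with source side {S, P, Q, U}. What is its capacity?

Edges leaving {S, P, Q, U}: P→R (5), Q→R (7), U→T (12).
Cut capacity = 5 + 7 + 12 = 24.

24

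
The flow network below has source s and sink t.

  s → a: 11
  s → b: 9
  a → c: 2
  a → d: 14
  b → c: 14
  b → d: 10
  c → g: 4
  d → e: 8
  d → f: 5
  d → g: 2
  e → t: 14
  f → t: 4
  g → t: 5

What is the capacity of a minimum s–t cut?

17

Augment s→a→c→g→t: bottleneck 2, flow now 2.
Augment s→a→d→e→t: bottleneck 8, flow now 10.
Augment s→a→d→f→t: bottleneck 1, flow now 11.
Augment s→b→c→g→t: bottleneck 2, flow now 13.
Augment s→b→d→f→t: bottleneck 3, flow now 16.
Augment s→b→d→g→t: bottleneck 1, flow now 17.
No augmenting path remains; maximum flow = 17.
By max-flow min-cut, the minimum cut capacity equals the max flow.
In the residual graph, reachable from s: {s, a, b, c, d, f, g}.
Min-cut edges: d→e (8), f→t (4), g→t (5); capacity 8 + 4 + 5 = 17.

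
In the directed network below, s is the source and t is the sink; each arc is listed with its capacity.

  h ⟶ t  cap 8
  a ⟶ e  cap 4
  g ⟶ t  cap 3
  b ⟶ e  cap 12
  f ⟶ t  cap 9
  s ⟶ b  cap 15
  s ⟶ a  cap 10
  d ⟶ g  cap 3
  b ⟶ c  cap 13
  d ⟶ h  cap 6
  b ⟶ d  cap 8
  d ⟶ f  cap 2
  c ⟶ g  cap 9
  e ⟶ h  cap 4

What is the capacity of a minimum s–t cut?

Augment s→a→e→h→t: bottleneck 4, flow now 4.
Augment s→b→c→g→t: bottleneck 3, flow now 7.
Augment s→b→d→f→t: bottleneck 2, flow now 9.
Augment s→b→d→h→t: bottleneck 4, flow now 13.
No augmenting path remains; maximum flow = 13.
By max-flow min-cut, the minimum cut capacity equals the max flow.
In the residual graph, reachable from s: {s, a, b, c, d, e, g, h}.
Min-cut edges: d→f (2), g→t (3), h→t (8); capacity 2 + 3 + 8 = 13.

13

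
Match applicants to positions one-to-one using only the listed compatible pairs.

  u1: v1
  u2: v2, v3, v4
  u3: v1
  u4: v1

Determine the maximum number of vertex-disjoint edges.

Unit-capacity flow: source→left, listed edges, right→sink; max matching = max flow.
Augmenting path u1→v1 (+1); matched 1.
Augmenting path u2→v2 (+1); matched 2.
No augmenting path remains; maximum matching = 2.
König certificate: {u2, v1} is a vertex cover of size 2 (every listed pair touches it), so no matching can be larger.

2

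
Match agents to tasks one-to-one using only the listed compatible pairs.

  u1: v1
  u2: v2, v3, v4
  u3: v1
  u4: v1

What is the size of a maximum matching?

2

Unit-capacity flow: source→left, listed edges, right→sink; max matching = max flow.
Augmenting path u1→v1 (+1); matched 1.
Augmenting path u2→v2 (+1); matched 2.
No augmenting path remains; maximum matching = 2.
König certificate: {u2, v1} is a vertex cover of size 2 (every listed pair touches it), so no matching can be larger.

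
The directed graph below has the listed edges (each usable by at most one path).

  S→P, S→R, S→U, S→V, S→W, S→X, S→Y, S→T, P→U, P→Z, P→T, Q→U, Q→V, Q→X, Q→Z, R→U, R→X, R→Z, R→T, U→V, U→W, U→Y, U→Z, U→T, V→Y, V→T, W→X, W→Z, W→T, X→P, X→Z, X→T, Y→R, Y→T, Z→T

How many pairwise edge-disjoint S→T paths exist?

Assign every edge capacity 1; by Menger, the answer equals the max flow.
Path S→T (+1); total 1.
Path S→P→T (+1); total 2.
Path S→R→T (+1); total 3.
Path S→U→T (+1); total 4.
Path S→V→T (+1); total 5.
Path S→W→T (+1); total 6.
Path S→X→T (+1); total 7.
Path S→Y→T (+1); total 8.
No residual S→T path; max flow = 8.
Certifying cut of size 8: {S→P, S→R, S→T, S→U, S→V, S→W, S→X, S→Y}.

8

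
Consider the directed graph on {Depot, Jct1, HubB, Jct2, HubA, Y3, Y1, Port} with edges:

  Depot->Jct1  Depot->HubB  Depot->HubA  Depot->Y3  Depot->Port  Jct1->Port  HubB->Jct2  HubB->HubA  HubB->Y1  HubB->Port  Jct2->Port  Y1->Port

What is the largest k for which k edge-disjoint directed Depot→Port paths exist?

Assign every edge capacity 1; by Menger, the answer equals the max flow.
Path Depot→Port (+1); total 1.
Path Depot→Jct1→Port (+1); total 2.
Path Depot→HubB→Port (+1); total 3.
No residual Depot→Port path; max flow = 3.
Certifying cut of size 3: {Depot→HubB, Depot→Jct1, Depot→Port}.

3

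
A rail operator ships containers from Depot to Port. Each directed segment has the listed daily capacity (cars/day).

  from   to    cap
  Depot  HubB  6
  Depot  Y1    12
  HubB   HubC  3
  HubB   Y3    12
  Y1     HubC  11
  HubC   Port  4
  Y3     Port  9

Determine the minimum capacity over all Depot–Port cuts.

10

Augment Depot→HubB→HubC→Port: bottleneck 3, flow now 3.
Augment Depot→HubB→Y3→Port: bottleneck 3, flow now 6.
Augment Depot→Y1→HubC→Port: bottleneck 1, flow now 7.
Augment Depot→Y1→HubC→HubB→Y3→Port: bottleneck 3, flow now 10. (uses reverse residual edge)
No augmenting path remains; maximum flow = 10.
By max-flow min-cut, the minimum cut capacity equals the max flow.
In the residual graph, reachable from Depot: {Depot, Y1, HubC}.
Min-cut edges: Depot→HubB (6), HubC→Port (4); capacity 6 + 4 = 10.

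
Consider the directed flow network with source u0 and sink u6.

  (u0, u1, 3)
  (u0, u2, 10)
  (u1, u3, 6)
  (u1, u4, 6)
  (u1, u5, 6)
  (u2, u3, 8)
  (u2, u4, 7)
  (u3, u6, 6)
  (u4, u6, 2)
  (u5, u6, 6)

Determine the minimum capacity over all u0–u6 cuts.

11

Augment u0→u1→u3→u6: bottleneck 3, flow now 3.
Augment u0→u2→u3→u6: bottleneck 3, flow now 6.
Augment u0→u2→u4→u6: bottleneck 2, flow now 8.
Augment u0→u2→u3→u1→u5→u6: bottleneck 3, flow now 11. (uses reverse residual edge)
No augmenting path remains; maximum flow = 11.
By max-flow min-cut, the minimum cut capacity equals the max flow.
In the residual graph, reachable from u0: {u0, u2, u3, u4}.
Min-cut edges: u0→u1 (3), u3→u6 (6), u4→u6 (2); capacity 3 + 6 + 2 = 11.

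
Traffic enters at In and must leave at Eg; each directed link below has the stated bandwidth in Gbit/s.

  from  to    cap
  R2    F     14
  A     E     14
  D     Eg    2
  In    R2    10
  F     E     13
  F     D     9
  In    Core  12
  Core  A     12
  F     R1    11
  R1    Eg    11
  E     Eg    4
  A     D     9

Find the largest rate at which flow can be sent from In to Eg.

16

Augment In→R2→F→D→Eg: bottleneck 2, flow now 2.
Augment In→R2→F→E→Eg: bottleneck 4, flow now 6.
Augment In→R2→F→R1→Eg: bottleneck 4, flow now 10.
Augment In→Core→A→D→F→R1→Eg: bottleneck 2, flow now 12. (uses reverse residual edge)
Augment In→Core→A→E→F→R1→Eg: bottleneck 4, flow now 16. (uses reverse residual edge)
No augmenting path remains; maximum flow = 16.
In the residual graph, reachable from In: {In, Core, A, D, E}.
Min-cut edges: In→R2 (10), D→Eg (2), E→Eg (4); capacity 10 + 2 + 4 = 16.
This cut is saturated, so no flow can exceed 16.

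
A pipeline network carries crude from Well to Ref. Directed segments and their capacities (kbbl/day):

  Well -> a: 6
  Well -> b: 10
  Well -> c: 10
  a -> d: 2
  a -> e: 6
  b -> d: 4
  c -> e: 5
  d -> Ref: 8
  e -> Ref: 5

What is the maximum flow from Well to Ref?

11

Augment Well→a→d→Ref: bottleneck 2, flow now 2.
Augment Well→a→e→Ref: bottleneck 4, flow now 6.
Augment Well→b→d→Ref: bottleneck 4, flow now 10.
Augment Well→c→e→Ref: bottleneck 1, flow now 11.
No augmenting path remains; maximum flow = 11.
In the residual graph, reachable from Well: {Well, a, b, c, e}.
Min-cut edges: a→d (2), b→d (4), e→Ref (5); capacity 2 + 4 + 5 = 11.
This cut is saturated, so no flow can exceed 11.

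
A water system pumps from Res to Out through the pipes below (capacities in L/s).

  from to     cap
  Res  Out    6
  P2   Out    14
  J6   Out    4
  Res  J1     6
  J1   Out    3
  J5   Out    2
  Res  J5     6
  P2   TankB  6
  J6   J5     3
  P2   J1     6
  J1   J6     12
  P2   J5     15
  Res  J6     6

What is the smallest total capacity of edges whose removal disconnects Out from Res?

15

Augment Res→Out: bottleneck 6, flow now 6.
Augment Res→J1→Out: bottleneck 3, flow now 9.
Augment Res→J5→Out: bottleneck 2, flow now 11.
Augment Res→J6→Out: bottleneck 4, flow now 15.
No augmenting path remains; maximum flow = 15.
By max-flow min-cut, the minimum cut capacity equals the max flow.
In the residual graph, reachable from Res: {Res, J1, J5, J6}.
Min-cut edges: Res→Out (6), J1→Out (3), J5→Out (2), J6→Out (4); capacity 6 + 3 + 2 + 4 = 15.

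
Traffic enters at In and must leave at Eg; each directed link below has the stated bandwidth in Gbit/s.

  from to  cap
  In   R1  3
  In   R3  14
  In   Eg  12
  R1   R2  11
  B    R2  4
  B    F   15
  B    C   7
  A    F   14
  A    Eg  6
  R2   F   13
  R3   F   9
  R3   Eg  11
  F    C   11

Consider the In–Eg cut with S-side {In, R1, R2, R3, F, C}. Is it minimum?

Given cut capacity: 12 + 11 = 23.
Augment In→Eg: bottleneck 12, flow now 12.
Augment In→R3→Eg: bottleneck 11, flow now 23.
No augmenting path remains; maximum flow = 23.
Cut capacity 23 equals the max flow, so it is a minimum cut.

Yes — it is a minimum cut (capacity 23).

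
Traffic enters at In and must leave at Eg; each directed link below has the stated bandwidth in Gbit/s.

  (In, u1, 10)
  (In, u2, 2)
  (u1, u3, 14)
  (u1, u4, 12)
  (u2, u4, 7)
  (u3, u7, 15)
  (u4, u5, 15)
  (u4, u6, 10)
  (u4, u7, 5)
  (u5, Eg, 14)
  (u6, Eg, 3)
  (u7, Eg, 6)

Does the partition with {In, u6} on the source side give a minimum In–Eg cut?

No — its capacity is 15, but the minimum cut has capacity 12.

Given cut capacity: 10 + 2 + 3 = 15.
Augment In→u1→u3→u7→Eg: bottleneck 6, flow now 6.
Augment In→u1→u4→u5→Eg: bottleneck 4, flow now 10.
Augment In→u2→u4→u5→Eg: bottleneck 2, flow now 12.
No augmenting path remains; maximum flow = 12.
In the residual graph, reachable from In: {In}.
Min-cut edges: In→u1 (10), In→u2 (2); capacity 10 + 2 = 12.
Cut capacity 15 exceeds the max flow 12, so it is not minimum.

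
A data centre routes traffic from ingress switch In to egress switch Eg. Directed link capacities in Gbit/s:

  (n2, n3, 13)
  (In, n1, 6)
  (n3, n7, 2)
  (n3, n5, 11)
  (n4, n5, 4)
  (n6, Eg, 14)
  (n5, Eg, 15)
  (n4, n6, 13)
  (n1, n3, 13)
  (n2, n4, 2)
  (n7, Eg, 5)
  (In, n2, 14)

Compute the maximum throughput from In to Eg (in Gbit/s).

15

Augment In→n1→n3→n5→Eg: bottleneck 6, flow now 6.
Augment In→n2→n3→n5→Eg: bottleneck 5, flow now 11.
Augment In→n2→n3→n7→Eg: bottleneck 2, flow now 13.
Augment In→n2→n4→n5→Eg: bottleneck 2, flow now 15.
No augmenting path remains; maximum flow = 15.
In the residual graph, reachable from In: {In, n1, n2, n3}.
Min-cut edges: n2→n4 (2), n3→n5 (11), n3→n7 (2); capacity 2 + 11 + 2 = 15.
This cut is saturated, so no flow can exceed 15.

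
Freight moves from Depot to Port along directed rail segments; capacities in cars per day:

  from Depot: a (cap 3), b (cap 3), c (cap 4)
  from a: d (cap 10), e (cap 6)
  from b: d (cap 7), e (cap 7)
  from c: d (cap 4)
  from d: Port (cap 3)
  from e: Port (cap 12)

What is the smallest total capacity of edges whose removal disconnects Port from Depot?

9

Augment Depot→a→d→Port: bottleneck 3, flow now 3.
Augment Depot→b→e→Port: bottleneck 3, flow now 6.
Augment Depot→c→d→a→e→Port: bottleneck 3, flow now 9. (uses reverse residual edge)
No augmenting path remains; maximum flow = 9.
By max-flow min-cut, the minimum cut capacity equals the max flow.
In the residual graph, reachable from Depot: {Depot, c, d}.
Min-cut edges: Depot→a (3), Depot→b (3), d→Port (3); capacity 3 + 3 + 3 = 9.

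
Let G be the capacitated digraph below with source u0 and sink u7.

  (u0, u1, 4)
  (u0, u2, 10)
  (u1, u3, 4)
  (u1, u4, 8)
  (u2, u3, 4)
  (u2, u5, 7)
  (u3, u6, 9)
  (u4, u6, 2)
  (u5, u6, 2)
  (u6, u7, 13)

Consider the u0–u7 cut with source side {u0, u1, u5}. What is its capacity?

24

Edges leaving {u0, u1, u5}: u0→u2 (10), u1→u3 (4), u1→u4 (8), u5→u6 (2).
Cut capacity = 10 + 4 + 8 + 2 = 24.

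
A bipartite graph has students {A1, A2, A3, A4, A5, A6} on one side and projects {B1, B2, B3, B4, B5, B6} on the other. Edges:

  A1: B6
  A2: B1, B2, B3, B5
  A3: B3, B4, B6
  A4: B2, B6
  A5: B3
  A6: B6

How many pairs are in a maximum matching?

Unit-capacity flow: source→left, listed edges, right→sink; max matching = max flow.
Augmenting path A1→B6 (+1); matched 1.
Augmenting path A2→B1 (+1); matched 2.
Augmenting path A3→B3 (+1); matched 3.
Augmenting path A4→B2 (+1); matched 4.
Augmenting path A5→B3→A3→B4 (+1); matched 5.
No augmenting path remains; maximum matching = 5.
König certificate: {A2, A3, A4, A5, B6} is a vertex cover of size 5 (every listed pair touches it), so no matching can be larger.

5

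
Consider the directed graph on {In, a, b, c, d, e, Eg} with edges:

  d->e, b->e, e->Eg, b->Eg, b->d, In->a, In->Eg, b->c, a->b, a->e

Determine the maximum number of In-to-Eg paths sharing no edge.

2

Assign every edge capacity 1; by Menger, the answer equals the max flow.
Path In→Eg (+1); total 1.
Path In→a→b→Eg (+1); total 2.
No residual In→Eg path; max flow = 2.
Certifying cut of size 2: {In→Eg, In→a}.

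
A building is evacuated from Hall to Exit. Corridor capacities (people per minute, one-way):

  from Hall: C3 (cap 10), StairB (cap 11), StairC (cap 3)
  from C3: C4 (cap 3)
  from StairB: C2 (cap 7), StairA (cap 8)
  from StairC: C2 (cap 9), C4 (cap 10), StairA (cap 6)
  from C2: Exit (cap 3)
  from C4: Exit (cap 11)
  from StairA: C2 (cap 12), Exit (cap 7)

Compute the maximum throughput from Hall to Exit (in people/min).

16

Augment Hall→C3→C4→Exit: bottleneck 3, flow now 3.
Augment Hall→StairB→C2→Exit: bottleneck 3, flow now 6.
Augment Hall→StairB→StairA→Exit: bottleneck 7, flow now 13.
Augment Hall→StairC→C4→Exit: bottleneck 3, flow now 16.
No augmenting path remains; maximum flow = 16.
In the residual graph, reachable from Hall: {Hall, C3, StairB, C2, StairA}.
Min-cut edges: Hall→StairC (3), C3→C4 (3), C2→Exit (3), StairA→Exit (7); capacity 3 + 3 + 3 + 7 = 16.
This cut is saturated, so no flow can exceed 16.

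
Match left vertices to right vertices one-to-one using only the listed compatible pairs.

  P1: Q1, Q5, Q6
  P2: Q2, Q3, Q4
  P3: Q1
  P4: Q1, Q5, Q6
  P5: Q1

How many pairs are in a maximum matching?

Unit-capacity flow: source→left, listed edges, right→sink; max matching = max flow.
Augmenting path P1→Q1 (+1); matched 1.
Augmenting path P2→Q2 (+1); matched 2.
Augmenting path P4→Q5 (+1); matched 3.
Augmenting path P3→Q1→P1→Q6 (+1); matched 4.
No augmenting path remains; maximum matching = 4.
König certificate: {P1, P2, P4, Q1} is a vertex cover of size 4 (every listed pair touches it), so no matching can be larger.

4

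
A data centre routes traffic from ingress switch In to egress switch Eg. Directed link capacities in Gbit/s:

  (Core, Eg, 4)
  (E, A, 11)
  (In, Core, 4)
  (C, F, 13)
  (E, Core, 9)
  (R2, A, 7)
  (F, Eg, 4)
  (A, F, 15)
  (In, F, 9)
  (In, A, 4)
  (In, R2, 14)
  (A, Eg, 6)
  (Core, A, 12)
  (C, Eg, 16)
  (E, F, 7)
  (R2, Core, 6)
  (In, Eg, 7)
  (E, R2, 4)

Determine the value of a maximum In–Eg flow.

21

Augment In→Eg: bottleneck 7, flow now 7.
Augment In→Core→Eg: bottleneck 4, flow now 11.
Augment In→A→Eg: bottleneck 4, flow now 15.
Augment In→F→Eg: bottleneck 4, flow now 19.
Augment In→R2→A→Eg: bottleneck 2, flow now 21.
No augmenting path remains; maximum flow = 21.
In the residual graph, reachable from In: {In, R2, Core, A, F}.
Min-cut edges: In→Eg (7), Core→Eg (4), A→Eg (6), F→Eg (4); capacity 7 + 4 + 6 + 4 = 21.
This cut is saturated, so no flow can exceed 21.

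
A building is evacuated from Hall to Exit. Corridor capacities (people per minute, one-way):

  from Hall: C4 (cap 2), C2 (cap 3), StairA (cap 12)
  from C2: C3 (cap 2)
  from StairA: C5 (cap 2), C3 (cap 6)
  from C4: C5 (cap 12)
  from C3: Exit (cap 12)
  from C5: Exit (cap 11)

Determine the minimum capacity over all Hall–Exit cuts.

Augment Hall→C2→C3→Exit: bottleneck 2, flow now 2.
Augment Hall→StairA→C3→Exit: bottleneck 6, flow now 8.
Augment Hall→StairA→C5→Exit: bottleneck 2, flow now 10.
Augment Hall→C4→C5→Exit: bottleneck 2, flow now 12.
No augmenting path remains; maximum flow = 12.
By max-flow min-cut, the minimum cut capacity equals the max flow.
In the residual graph, reachable from Hall: {Hall, C2, StairA}.
Min-cut edges: Hall→C4 (2), C2→C3 (2), StairA→C3 (6), StairA→C5 (2); capacity 2 + 2 + 6 + 2 = 12.

12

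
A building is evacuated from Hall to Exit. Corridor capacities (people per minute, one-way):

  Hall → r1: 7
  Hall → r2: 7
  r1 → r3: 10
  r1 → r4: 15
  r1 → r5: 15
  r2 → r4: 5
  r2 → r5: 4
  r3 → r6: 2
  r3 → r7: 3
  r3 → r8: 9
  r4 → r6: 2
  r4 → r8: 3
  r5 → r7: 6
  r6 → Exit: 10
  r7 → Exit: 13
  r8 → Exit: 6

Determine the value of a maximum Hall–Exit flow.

14

Augment Hall→r1→r3→r6→Exit: bottleneck 2, flow now 2.
Augment Hall→r1→r3→r7→Exit: bottleneck 3, flow now 5.
Augment Hall→r1→r3→r8→Exit: bottleneck 2, flow now 7.
Augment Hall→r2→r4→r6→Exit: bottleneck 2, flow now 9.
Augment Hall→r2→r4→r8→Exit: bottleneck 3, flow now 12.
Augment Hall→r2→r5→r7→Exit: bottleneck 2, flow now 14.
No augmenting path remains; maximum flow = 14.
In the residual graph, reachable from Hall: {Hall}.
Min-cut edges: Hall→r1 (7), Hall→r2 (7); capacity 7 + 7 = 14.
This cut is saturated, so no flow can exceed 14.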